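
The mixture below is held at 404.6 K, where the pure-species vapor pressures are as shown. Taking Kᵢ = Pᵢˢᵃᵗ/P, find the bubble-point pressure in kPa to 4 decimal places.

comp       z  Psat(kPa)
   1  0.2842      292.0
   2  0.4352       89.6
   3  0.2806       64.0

At the bubble point ψ → 0, so ΣzᵢKᵢ = 1 with Kᵢ = Pᵢˢᵃᵗ/P ⇒ P = ΣzᵢPᵢˢᵃᵗ.
P = 0.2842·292.0 + 0.4352·89.6 + 0.2806·64.0 = 139.9387 kPa

Pbub = 139.9387 kPa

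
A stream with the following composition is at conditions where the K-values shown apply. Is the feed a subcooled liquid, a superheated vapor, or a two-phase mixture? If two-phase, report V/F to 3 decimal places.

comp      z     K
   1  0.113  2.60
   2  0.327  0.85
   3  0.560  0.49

subcooled liquid

ΣzᵢKᵢ = 0.846; Σzᵢ/Kᵢ = 1.571.
Since ΣzᵢKᵢ < 1 the mixture is below its bubble point — single liquid phase.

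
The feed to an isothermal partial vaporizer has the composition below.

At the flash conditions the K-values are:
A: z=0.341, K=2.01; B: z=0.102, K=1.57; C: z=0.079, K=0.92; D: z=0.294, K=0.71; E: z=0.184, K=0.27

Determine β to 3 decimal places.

β = 0.400

Rachford–Rice: g(β) = Σ zᵢ(Kᵢ−1)/(1+β(Kᵢ−1)) = 0.
g(0) = ΣzᵢKᵢ − 1 = 0.177 and g(1) = 1 − Σzᵢ/Kᵢ = -0.416, so a root lies in (0, 1).
Newton–Raphson from β = 0.31:
  β = 0.310: g = 0.0379, g' = -0.420 → β = 0.400
Converged at β = 0.400.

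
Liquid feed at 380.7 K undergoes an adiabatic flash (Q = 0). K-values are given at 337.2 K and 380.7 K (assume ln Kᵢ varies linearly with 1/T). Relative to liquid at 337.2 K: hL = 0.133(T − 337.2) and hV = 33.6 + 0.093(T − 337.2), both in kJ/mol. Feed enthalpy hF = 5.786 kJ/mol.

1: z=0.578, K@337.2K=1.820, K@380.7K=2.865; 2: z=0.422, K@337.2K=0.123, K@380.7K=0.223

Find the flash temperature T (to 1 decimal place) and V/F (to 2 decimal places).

T = 338.7 K, V/F = 0.17

Adiabatic flash: solve Rachford–Rice at each trial T, then check hF = ψ·hV(T) + (1−ψ)·hL(T).
  T = 337.2 K: K = (1.820, 0.123), RR gives ψ = 0.144, H_out = 4.853 kJ/mol
  T = 380.7 K: K = (2.865, 0.223), RR gives ψ = 0.518, H_out = 22.277 kJ/mol
  T = 358.9 K: K = (2.314, 0.169), RR gives ψ = 0.374, H_out = 15.126 kJ/mol
  T = 348.0 K: K = (2.059, 0.145), RR gives ψ = 0.277, H_out = 10.627 kJ/mol
  T = 342.6 K: K = (1.938, 0.134), RR gives ψ = 0.217, H_out = 7.961 kJ/mol
  T = 339.9 K: K = (1.878, 0.128), RR gives ψ = 0.183, H_out = 6.472 kJ/mol
  T = 338.5 K: K = (1.848, 0.125), RR gives ψ = 0.163, H_out = 5.651 kJ/mol
Linear interpolation between T = 338.5 (H_out = 5.651) and T = 339.9 (H_out = 6.472) on hF = 5.786 gives T ≈ 338.7 K, at which ψ = 0.17.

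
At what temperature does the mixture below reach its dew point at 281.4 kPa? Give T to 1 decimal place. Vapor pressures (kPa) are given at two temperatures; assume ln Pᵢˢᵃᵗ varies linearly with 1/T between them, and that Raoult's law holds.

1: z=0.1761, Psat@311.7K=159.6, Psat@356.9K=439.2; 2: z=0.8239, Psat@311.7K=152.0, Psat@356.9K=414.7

Dew-point temperature: Σzᵢ·P/Pᵢˢᵃᵗ(T) = 1. Interpolate ln Pᵢˢᵃᵗ = aᵢ + bᵢ/T.
  T = 311.7 K: ΣzᵢP/Pᵢˢᵃᵗ = 1.8358
  T = 356.9 K: ΣzᵢP/Pᵢˢᵃᵗ = 0.6719
  T = 334.3 K: ΣzᵢP/Pᵢˢᵃᵗ = 1.0735
  T = 345.6 K: ΣzᵢP/Pᵢˢᵃᵗ = 0.8428
  T = 340.0 K: ΣzᵢP/Pᵢˢᵃᵗ = 0.9483
  T = 337.1 K: ΣzᵢP/Pᵢˢᵃᵗ = 1.0095
  T = 338.6 K: ΣzᵢP/Pᵢˢᵃᵗ = 0.9772
Interpolating between 337.1 K and 338.6 K gives T ≈ 337.5 K.

T = 337.5 K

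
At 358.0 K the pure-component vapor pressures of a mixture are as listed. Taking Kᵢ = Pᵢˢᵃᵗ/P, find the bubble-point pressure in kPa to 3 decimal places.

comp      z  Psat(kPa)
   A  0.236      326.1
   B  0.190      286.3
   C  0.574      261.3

Pbub = 281.343 kPa

At the bubble point ψ → 0, so ΣzᵢKᵢ = 1 with Kᵢ = Pᵢˢᵃᵗ/P ⇒ P = ΣzᵢPᵢˢᵃᵗ.
P = 0.236·326.1 + 0.190·286.3 + 0.574·261.3 = 281.343 kPa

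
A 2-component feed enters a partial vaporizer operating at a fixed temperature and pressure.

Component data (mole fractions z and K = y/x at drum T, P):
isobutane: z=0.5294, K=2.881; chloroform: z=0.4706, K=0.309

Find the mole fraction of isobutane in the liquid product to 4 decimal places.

Rachford–Rice: g(ψ) = Σ zᵢ(Kᵢ−1)/(1+ψ(Kᵢ−1)) = 0.
g(0) = ΣzᵢKᵢ − 1 = 0.6706 and g(1) = 1 − Σzᵢ/Kᵢ = -0.7067, so a root lies in (0, 1).
Newton–Raphson from ψ = 0.5:
  ψ = 0.5000: g = 0.01632, g' = -1.0220 → ψ = 0.5160
  ψ = 0.5160: g = -0.00002, g' = -1.0251 → ψ = 0.5159
Converged at ψ = 0.5159.
Compositions from xᵢ = zᵢ/(1+ψ(Kᵢ−1)), yᵢ = Kᵢxᵢ:
  isobutane: x = 0.2687, y = 0.7740
  chloroform: x = 0.7313, y = 0.2260

x_isobutane = 0.2687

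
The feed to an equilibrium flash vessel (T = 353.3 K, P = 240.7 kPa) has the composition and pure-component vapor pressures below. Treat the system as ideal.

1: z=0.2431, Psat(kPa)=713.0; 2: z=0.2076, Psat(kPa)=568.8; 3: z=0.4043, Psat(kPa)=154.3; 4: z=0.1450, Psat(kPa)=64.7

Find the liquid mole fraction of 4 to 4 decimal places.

Raoult's law: Kᵢ = Pᵢˢᵃᵗ/P = Pᵢˢᵃᵗ/240.7.
  K_1 = 713.0/240.7 = 2.962194, K_2 = 568.8/240.7 = 2.363108, K_3 = 154.3/240.7 = 0.641047, K_4 = 64.7/240.7 = 0.268799
Material balance + equilibrium reduce to Σ zᵢ(Kᵢ−1)/(1+ψ(Kᵢ−1)) = 0.
g(0) = ΣzᵢKᵢ − 1 = 0.5088 and g(1) = 1 − Σzᵢ/Kᵢ = -0.3400, so a root lies in (0, 1).
Iterate (Newton) starting at ψ = 0.5:
  ψ = 0.5000: g = 0.06507, g' = -0.6449 → ψ = 0.6009
  ψ = 0.6009: g = 0.00031, g' = -0.6450 → ψ = 0.6014
Converged at ψ = 0.6014.
Compositions from xᵢ = zᵢ/(1+ψ(Kᵢ−1)), yᵢ = Kᵢxᵢ:
  1: x = 0.1115, y = 0.3303
  2: x = 0.1141, y = 0.2696
  3: x = 0.5156, y = 0.3305
  4: x = 0.2588, y = 0.0696

x_4 = 0.2588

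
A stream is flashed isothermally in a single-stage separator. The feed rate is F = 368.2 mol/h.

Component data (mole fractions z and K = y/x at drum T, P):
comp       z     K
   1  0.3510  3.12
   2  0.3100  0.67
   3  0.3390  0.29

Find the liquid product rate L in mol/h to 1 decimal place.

L = 243.0 mol/h

Material balance + equilibrium reduce to Σ zᵢ(Kᵢ−1)/(1+ψ(Kᵢ−1)) = 0.
Check two-phase: ΣzᵢKᵢ = 1.4011 > 1 and Σzᵢ/Kᵢ = 1.7442 > 1, so g(0) = 0.4011 > 0 and g(1) = -0.7442 < 0.
Newton iteration, ψ⁰ = 0.39:
  ψ = 0.3900: g = -0.04293, g' = -0.8440 → ψ = 0.3391
  ψ = 0.3391: g = 0.00067, g' = -0.8732 → ψ = 0.3399
Converged at ψ = 0.3399.
Then V = ψ·F = 0.3399·368.2 = 125.2 mol/h and L = F − V = 243.0 mol/h.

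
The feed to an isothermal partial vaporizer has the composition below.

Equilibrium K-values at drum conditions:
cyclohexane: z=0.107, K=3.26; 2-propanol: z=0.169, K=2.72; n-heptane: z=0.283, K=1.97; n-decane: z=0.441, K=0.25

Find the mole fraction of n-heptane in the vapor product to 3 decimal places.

y_n-heptane = 0.395

Let ψ = V/F and solve Σ zᵢ(Kᵢ−1)/(1+ψ(Kᵢ−1)) = 0.
Feasibility: ΣzᵢKᵢ = 1.476, Σzᵢ/Kᵢ = 2.003 — both > 1, two phases present.
Iterate (Newton) starting at ψ = 0.66:
  ψ = 0.660: g = -0.2544, g' = -1.269 → ψ = 0.460
  ψ = 0.460: g = -0.0339, g' = -0.992 → ψ = 0.425
Converged at ψ = 0.425.
Compositions from xᵢ = zᵢ/(1+ψ(Kᵢ−1)), yᵢ = Kᵢxᵢ:
  cyclohexane: x = 0.055, y = 0.178
  2-propanol: x = 0.098, y = 0.266
  n-heptane: x = 0.200, y = 0.395
  n-decane: x = 0.647, y = 0.162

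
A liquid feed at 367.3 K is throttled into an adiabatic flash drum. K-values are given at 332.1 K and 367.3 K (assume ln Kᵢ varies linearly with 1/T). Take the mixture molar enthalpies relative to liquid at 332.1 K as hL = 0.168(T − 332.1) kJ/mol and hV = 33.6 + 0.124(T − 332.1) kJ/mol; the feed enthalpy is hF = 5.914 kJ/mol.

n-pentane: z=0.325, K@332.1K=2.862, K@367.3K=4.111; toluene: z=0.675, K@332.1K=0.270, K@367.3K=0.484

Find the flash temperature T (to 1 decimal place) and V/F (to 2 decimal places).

T = 338.8 K, V/F = 0.14

Adiabatic flash: solve Rachford–Rice at each trial T, then check hF = ψ·hV(T) + (1−ψ)·hL(T).
  T = 332.1 K: K = (2.862, 0.270), RR gives ψ = 0.083, H_out = 2.778 kJ/mol
  T = 367.3 K: K = (4.111, 0.484), RR gives ψ = 0.413, H_out = 19.147 kJ/mol
  T = 349.7 K: K = (3.462, 0.367), RR gives ψ = 0.239, H_out = 10.805 kJ/mol
  T = 340.9 K: K = (3.155, 0.316), RR gives ψ = 0.162, H_out = 6.857 kJ/mol
  T = 336.5 K: K = (3.007, 0.292), RR gives ψ = 0.123, H_out = 4.847 kJ/mol
  T = 338.7 K: K = (3.081, 0.304), RR gives ψ = 0.143, H_out = 5.857 kJ/mol
Linear interpolation between T = 338.7 (H_out = 5.857) and T = 340.9 (H_out = 6.857) on hF = 5.914 gives T ≈ 338.8 K, at which ψ = 0.14.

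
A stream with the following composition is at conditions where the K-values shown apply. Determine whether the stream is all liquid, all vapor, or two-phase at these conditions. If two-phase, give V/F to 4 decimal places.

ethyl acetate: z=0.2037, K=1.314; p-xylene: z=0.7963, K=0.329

ΣzᵢKᵢ = 0.5296; Σzᵢ/Kᵢ = 2.5754.
Since ΣzᵢKᵢ < 1 the mixture is below its bubble point — single liquid phase.

all liquid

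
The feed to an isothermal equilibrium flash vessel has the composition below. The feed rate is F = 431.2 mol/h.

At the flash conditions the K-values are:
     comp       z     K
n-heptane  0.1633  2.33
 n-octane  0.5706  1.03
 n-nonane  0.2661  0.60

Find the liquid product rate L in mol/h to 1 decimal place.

Newton–Raphson from V/F = 0.41:
  V/F = 0.4100: g = 0.03014, g' = -0.1824 → V/F = 0.5752
  V/F = 0.5752: g = 0.00162, g' = -0.1650 → V/F = 0.5851
Converged at V/F = 0.5851.
Then V = V/F·F = 0.5851·431.2 = 252.3 mol/h and L = F − V = 178.9 mol/h.

L = 178.9 mol/h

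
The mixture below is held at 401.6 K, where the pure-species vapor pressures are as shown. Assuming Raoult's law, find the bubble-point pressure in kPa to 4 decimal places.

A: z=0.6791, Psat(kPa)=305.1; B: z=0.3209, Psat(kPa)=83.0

At the bubble point ψ → 0, so ΣzᵢKᵢ = 1 with Kᵢ = Pᵢˢᵃᵗ/P ⇒ P = ΣzᵢPᵢˢᵃᵗ.
P = 0.6791·305.1 + 0.3209·83.0 = 233.8281 kPa

Pbub = 233.8281 kPa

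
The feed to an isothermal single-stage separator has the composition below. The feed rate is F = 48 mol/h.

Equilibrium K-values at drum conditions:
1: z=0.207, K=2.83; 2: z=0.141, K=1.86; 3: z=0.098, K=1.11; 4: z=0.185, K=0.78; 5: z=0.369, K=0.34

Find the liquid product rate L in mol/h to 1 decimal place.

L = 33.3 mol/h

Material balance + equilibrium reduce to Σ zᵢ(Kᵢ−1)/(1+ψ(Kᵢ−1)) = 0.
Feasibility: ΣzᵢKᵢ = 1.227, Σzᵢ/Kᵢ = 1.560 — both > 1, two phases present.
Newton iteration, ψ⁰ = 0.5:
  ψ = 0.500: g = -0.1164, g' = -0.610 → ψ = 0.309
  ψ = 0.309: g = -0.0016, g' = -0.613 → ψ = 0.307
Converged at ψ = 0.307.
Then V = ψ·F = 0.3067·48 = 14.7 mol/h and L = F − V = 33.3 mol/h.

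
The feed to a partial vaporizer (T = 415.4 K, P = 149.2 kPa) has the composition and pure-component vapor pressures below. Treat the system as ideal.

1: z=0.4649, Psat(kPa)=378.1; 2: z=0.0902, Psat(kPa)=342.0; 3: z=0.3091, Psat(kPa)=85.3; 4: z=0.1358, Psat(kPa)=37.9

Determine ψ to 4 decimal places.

ψ = 0.7054

Raoult's law: Kᵢ = Pᵢˢᵃᵗ/P = Pᵢˢᵃᵗ/149.2.
  K_1 = 378.1/149.2 = 2.534182, K_2 = 342.0/149.2 = 2.292225, K_3 = 85.3/149.2 = 0.571716, K_4 = 37.9/149.2 = 0.254021
Newton–Raphson from ψ = 0.5:
  ψ = 0.5000: g = 0.14441, g' = -0.6900 → ψ = 0.7093
  ψ = 0.7093: g = -0.00289, g' = -0.7497 → ψ = 0.7054
Converged at ψ = 0.7054.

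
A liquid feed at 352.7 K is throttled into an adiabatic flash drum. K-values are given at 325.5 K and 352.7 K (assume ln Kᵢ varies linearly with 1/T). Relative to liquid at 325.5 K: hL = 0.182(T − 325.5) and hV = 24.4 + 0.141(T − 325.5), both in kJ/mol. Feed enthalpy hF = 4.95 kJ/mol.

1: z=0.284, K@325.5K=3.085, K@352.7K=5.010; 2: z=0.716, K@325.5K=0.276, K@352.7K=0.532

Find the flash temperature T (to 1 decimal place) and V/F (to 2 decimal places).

T = 333.1 K, V/F = 0.15

Adiabatic flash: solve Rachford–Rice at each trial T, then check hF = ψ·hV(T) + (1−ψ)·hL(T).
  T = 325.5 K: K = (3.085, 0.276), RR gives ψ = 0.049, H_out = 1.192 kJ/mol
  T = 352.7 K: K = (5.010, 0.532), RR gives ψ = 0.428, H_out = 14.923 kJ/mol
  T = 339.1 K: K = (3.970, 0.388), RR gives ψ = 0.223, H_out = 7.796 kJ/mol
  T = 332.3 K: K = (3.509, 0.328), RR gives ψ = 0.138, H_out = 4.555 kJ/mol
  T = 335.7 K: K = (3.734, 0.357), RR gives ψ = 0.180, H_out = 6.176 kJ/mol
  T = 334.0 K: K = (3.620, 0.343), RR gives ψ = 0.159, H_out = 5.367 kJ/mol
Linear interpolation between T = 332.3 (H_out = 4.555) and T = 334.0 (H_out = 5.367) on hF = 4.95 gives T ≈ 333.1 K, at which ψ = 0.15.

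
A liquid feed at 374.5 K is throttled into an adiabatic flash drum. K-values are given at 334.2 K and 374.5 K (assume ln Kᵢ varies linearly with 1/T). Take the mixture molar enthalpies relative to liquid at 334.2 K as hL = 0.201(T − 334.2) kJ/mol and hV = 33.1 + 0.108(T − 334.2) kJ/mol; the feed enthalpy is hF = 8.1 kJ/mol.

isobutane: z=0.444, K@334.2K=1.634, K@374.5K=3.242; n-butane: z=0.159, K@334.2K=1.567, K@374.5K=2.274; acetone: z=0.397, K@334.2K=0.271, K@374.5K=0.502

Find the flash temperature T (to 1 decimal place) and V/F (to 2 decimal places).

Adiabatic flash: solve Rachford–Rice at each trial T, then check hF = ψ·hV(T) + (1−ψ)·hL(T).
  T = 334.2 K: K = (1.634, 1.567, 0.271), RR gives ψ = 0.183, H_out = 6.053 kJ/mol
  T = 374.5 K: K = (3.242, 2.274, 0.502), RR gives ψ = 1.000, H_out = 37.452 kJ/mol
  T = 354.4 K: K = (2.349, 1.909, 0.376), RR gives ψ = 0.640, H_out = 24.040 kJ/mol
  T = 344.3 K: K = (1.970, 1.734, 0.321), RR gives ψ = 0.448, H_out = 16.450 kJ/mol
  T = 339.2 K: K = (1.795, 1.649, 0.295), RR gives ψ = 0.330, H_out = 11.759 kJ/mol
  T = 336.7 K: K = (1.713, 1.608, 0.283), RR gives ψ = 0.261, H_out = 9.083 kJ/mol
  T = 335.4 K: K = (1.672, 1.587, 0.277), RR gives ψ = 0.222, H_out = 7.558 kJ/mol
Linear interpolation between T = 335.4 (H_out = 7.558) and T = 336.7 (H_out = 9.083) on hF = 8.1 gives T ≈ 335.9 K, at which ψ = 0.24.

T = 335.9 K, V/F = 0.24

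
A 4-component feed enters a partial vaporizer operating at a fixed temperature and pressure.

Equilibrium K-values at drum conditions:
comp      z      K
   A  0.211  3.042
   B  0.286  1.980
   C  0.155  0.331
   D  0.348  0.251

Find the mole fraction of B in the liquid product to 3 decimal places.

Material balance + equilibrium reduce to Σ zᵢ(Kᵢ−1)/(1+ψ(Kᵢ−1)) = 0.
g(0) = ΣzᵢKᵢ − 1 = 0.347 and g(1) = 1 − Σzᵢ/Kᵢ = -1.069, so a root lies in (0, 1).
Newton–Raphson from ψ = 0.68:
  ψ = 0.680: g = -0.3729, g' = -1.297 → ψ = 0.393
  ψ = 0.393: g = -0.0683, g' = -0.934 → ψ = 0.319
Converged at ψ = 0.319.
Compositions from xᵢ = zᵢ/(1+ψ(Kᵢ−1)), yᵢ = Kᵢxᵢ:
  A: x = 0.128, y = 0.389
  B: x = 0.218, y = 0.431
  C: x = 0.197, y = 0.065
  D: x = 0.457, y = 0.115

x_B = 0.218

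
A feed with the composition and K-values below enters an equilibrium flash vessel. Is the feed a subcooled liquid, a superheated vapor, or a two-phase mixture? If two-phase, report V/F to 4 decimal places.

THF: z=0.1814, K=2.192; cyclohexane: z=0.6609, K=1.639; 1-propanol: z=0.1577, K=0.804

superheated vapor

ΣzᵢKᵢ = 1.6076; Σzᵢ/Kᵢ = 0.6821.
Since Σzᵢ/Kᵢ < 1 the mixture is above its dew point — single vapor phase.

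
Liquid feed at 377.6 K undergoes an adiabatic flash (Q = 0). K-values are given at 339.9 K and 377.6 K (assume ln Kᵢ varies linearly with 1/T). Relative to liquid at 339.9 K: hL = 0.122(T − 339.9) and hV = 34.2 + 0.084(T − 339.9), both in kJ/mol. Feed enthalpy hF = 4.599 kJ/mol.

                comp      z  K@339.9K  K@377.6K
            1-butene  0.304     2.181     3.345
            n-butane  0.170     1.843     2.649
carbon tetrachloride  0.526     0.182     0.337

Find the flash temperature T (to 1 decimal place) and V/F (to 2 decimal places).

T = 343.1 K, V/F = 0.12

Adiabatic flash: solve Rachford–Rice at each trial T, then check hF = ψ·hV(T) + (1−ψ)·hL(T).
  T = 339.9 K: K = (2.181, 1.843, 0.182), RR gives ψ = 0.082, H_out = 2.811 kJ/mol
  T = 377.6 K: K = (3.345, 2.649, 0.337), RR gives ψ = 0.461, H_out = 19.691 kJ/mol
  T = 358.8 K: K = (2.733, 2.232, 0.252), RR gives ψ = 0.292, H_out = 12.094 kJ/mol
  T = 349.4 K: K = (2.450, 2.034, 0.215), RR gives ψ = 0.198, H_out = 7.852 kJ/mol
  T = 344.6 K: K = (2.312, 1.937, 0.198), RR gives ψ = 0.143, H_out = 5.431 kJ/mol
  T = 342.2 K: K = (2.245, 1.889, 0.190), RR gives ψ = 0.113, H_out = 4.129 kJ/mol
Linear interpolation between T = 342.2 (H_out = 4.129) and T = 344.6 (H_out = 5.431) on hF = 4.599 gives T ≈ 343.1 K, at which ψ = 0.12.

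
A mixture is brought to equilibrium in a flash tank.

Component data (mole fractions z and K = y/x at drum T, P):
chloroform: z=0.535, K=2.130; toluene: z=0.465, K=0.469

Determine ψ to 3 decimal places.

ψ = 0.596

Material balance + equilibrium reduce to Σ zᵢ(Kᵢ−1)/(1+ψ(Kᵢ−1)) = 0.
Feasibility: ΣzᵢKᵢ = 1.358, Σzᵢ/Kᵢ = 1.243 — both > 1, two phases present.
Binary case is linear: z₁(K₁−1)(1+ψ(K₂−1)) + z₂(K₂−1)(1+ψ(K₁−1)) = 0
⇒ ψ = [z₁(K₁−1)+z₂(K₂−1)] / [−(K₁−1)(K₂−1)] = 0.3576/0.6000 = 0.596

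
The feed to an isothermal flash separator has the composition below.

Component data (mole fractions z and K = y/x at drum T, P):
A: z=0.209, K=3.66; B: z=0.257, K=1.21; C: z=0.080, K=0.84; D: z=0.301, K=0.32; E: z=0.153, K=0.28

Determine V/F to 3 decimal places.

Rachford–Rice: g(V/F) = Σ zᵢ(Kᵢ−1)/(1+V/F(Kᵢ−1)) = 0.
g(0) = ΣzᵢKᵢ − 1 = 0.282 and g(1) = 1 − Σzᵢ/Kᵢ = -0.852, so a root lies in (0, 1).
Newton–Raphson from V/F = 0.5:
  V/F = 0.500: g = -0.2087, g' = -0.797 → V/F = 0.238
  V/F = 0.238: g = 0.0012, g' = -0.880 → V/F = 0.240
Converged at V/F = 0.240.

V/F = 0.240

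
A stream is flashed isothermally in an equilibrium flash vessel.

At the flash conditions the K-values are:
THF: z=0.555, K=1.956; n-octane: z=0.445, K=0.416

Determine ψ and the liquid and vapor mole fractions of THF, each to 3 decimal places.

ψ = 0.485, x_THF = 0.379, y_THF = 0.742

Material balance + equilibrium reduce to Σ zᵢ(Kᵢ−1)/(1+ψ(Kᵢ−1)) = 0.
Feasibility: ΣzᵢKᵢ = 1.271, Σzᵢ/Kᵢ = 1.353 — both > 1, two phases present.
Newton–Raphson from ψ = 0.5:
  ψ = 0.500: g = -0.0081, g' = -0.535 → ψ = 0.485
Converged at ψ = 0.485.
Compositions from xᵢ = zᵢ/(1+ψ(Kᵢ−1)), yᵢ = Kᵢxᵢ:
  THF: x = 0.379, y = 0.742
  n-octane: x = 0.621, y = 0.258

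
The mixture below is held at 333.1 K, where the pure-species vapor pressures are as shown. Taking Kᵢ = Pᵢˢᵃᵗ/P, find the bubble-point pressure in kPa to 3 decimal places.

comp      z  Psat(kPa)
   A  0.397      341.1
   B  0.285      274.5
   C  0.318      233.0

At the bubble point ψ → 0, so ΣzᵢKᵢ = 1 with Kᵢ = Pᵢˢᵃᵗ/P ⇒ P = ΣzᵢPᵢˢᵃᵗ.
P = 0.397·341.1 + 0.285·274.5 + 0.318·233.0 = 287.743 kPa

Pbub = 287.743 kPa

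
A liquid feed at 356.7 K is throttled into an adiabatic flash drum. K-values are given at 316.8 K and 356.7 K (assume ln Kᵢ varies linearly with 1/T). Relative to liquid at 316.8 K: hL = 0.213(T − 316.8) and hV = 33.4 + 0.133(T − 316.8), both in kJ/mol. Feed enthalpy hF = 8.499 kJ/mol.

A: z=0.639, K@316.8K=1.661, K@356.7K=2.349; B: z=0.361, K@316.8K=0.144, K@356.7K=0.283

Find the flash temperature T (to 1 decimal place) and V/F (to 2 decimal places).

T = 319.4 K, V/F = 0.24

Adiabatic flash: solve Rachford–Rice at each trial T, then check hF = ψ·hV(T) + (1−ψ)·hL(T).
  T = 316.8 K: K = (1.661, 0.144), RR gives ψ = 0.200, H_out = 6.692 kJ/mol
  T = 356.7 K: K = (2.349, 0.283), RR gives ψ = 0.624, H_out = 27.337 kJ/mol
  T = 336.8 K: K = (1.997, 0.206), RR gives ψ = 0.443, H_out = 18.336 kJ/mol
  T = 326.8 K: K = (1.826, 0.173), RR gives ψ = 0.336, H_out = 13.082 kJ/mol
  T = 321.8 K: K = (1.743, 0.158), RR gives ψ = 0.273, H_out = 10.079 kJ/mol
  T = 319.3 K: K = (1.702, 0.151), RR gives ψ = 0.238, H_out = 8.442 kJ/mol
  T = 320.6 K: K = (1.723, 0.155), RR gives ψ = 0.257, H_out = 9.306 kJ/mol
Linear interpolation between T = 319.3 (H_out = 8.442) and T = 320.6 (H_out = 9.306) on hF = 8.499 gives T ≈ 319.4 K, at which ψ = 0.24.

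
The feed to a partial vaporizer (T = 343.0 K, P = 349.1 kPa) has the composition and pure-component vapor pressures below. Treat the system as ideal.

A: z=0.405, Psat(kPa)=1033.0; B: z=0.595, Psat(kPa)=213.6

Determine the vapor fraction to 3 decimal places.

Raoult's law: Kᵢ = Pᵢˢᵃᵗ/P = Pᵢˢᵃᵗ/349.1.
  K_A = 1033.0/349.1 = 2.95904, K_B = 213.6/349.1 = 0.61186
Let ψ = V/F and solve Σ zᵢ(Kᵢ−1)/(1+ψ(Kᵢ−1)) = 0.
g(0) = ΣzᵢKᵢ − 1 = 0.562 and g(1) = 1 − Σzᵢ/Kᵢ = -0.109, so a root lies in (0, 1).
Newton–Raphson from ψ = 0.5:
  ψ = 0.500: g = 0.1143, g' = -0.535 → ψ = 0.714
  ψ = 0.714: g = 0.0114, g' = -0.442 → ψ = 0.740
Converged at ψ = 0.740.

ψ = 0.740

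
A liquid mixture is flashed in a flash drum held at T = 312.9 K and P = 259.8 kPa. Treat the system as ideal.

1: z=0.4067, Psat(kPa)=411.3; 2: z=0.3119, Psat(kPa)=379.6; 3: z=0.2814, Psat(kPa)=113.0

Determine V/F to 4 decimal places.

V/F = 0.7390

Raoult's law: Kᵢ = Pᵢˢᵃᵗ/P = Pᵢˢᵃᵗ/259.8.
  K_1 = 411.3/259.8 = 1.583141, K_2 = 379.6/259.8 = 1.461124, K_3 = 113.0/259.8 = 0.434950
Rachford–Rice: g(V/F) = Σ zᵢ(Kᵢ−1)/(1+V/F(Kᵢ−1)) = 0.
g(0) = ΣzᵢKᵢ − 1 = 0.2220 and g(1) = 1 − Σzᵢ/Kᵢ = -0.1173, so a root lies in (0, 1).
Newton iteration, V/F⁰ = 0.5:
  V/F = 0.5000: g = 0.07888, g' = -0.3012 → V/F = 0.7619
  V/F = 0.7619: g = -0.00855, g' = -0.3796 → V/F = 0.7393
  V/F = 0.7393: g = -0.00012, g' = -0.3694 → V/F = 0.7390
Converged at V/F = 0.7390.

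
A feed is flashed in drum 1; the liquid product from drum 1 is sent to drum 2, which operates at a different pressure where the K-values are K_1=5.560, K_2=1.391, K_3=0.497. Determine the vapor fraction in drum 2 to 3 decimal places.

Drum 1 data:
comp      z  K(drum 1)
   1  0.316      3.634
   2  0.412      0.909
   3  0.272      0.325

Drum 1:
Newton–Raphson from ψ₁ = 0.5:
  ψ₁ = 0.500: g = 0.0428, g' = -0.694 → ψ₁ = 0.562
Converged at ψ₁ = 0.562.
Drum-1 compositions:
  1: x = 0.127, y = 0.463
  2: x = 0.434, y = 0.395
  3: x = 0.438, y = 0.142
Drum-2 feed = drum-1 liquid: z₂ = (0.1274, 0.4342, 0.4384).
Drum 2:
Material balance + equilibrium reduce to Σ zᵢ(Kᵢ−1)/(1+ψ₂(Kᵢ−1)) = 0.
Feasibility: ΣzᵢKᵢ = 1.530, Σzᵢ/Kᵢ = 1.217 — both > 1, two phases present.
Newton iteration, ψ₂⁰ = 0.59:
  ψ₂ = 0.590: g = -0.0183, g' = -0.463 → ψ₂ = 0.550
  ψ₂ = 0.550: g = 0.0002, g' = -0.472 → ψ₂ = 0.551
Converged at ψ₂ = 0.551.
  1: x = 0.036, y = 0.202
  2: x = 0.357, y = 0.497
  3: x = 0.606, y = 0.301

V/F (drum 2) = 0.551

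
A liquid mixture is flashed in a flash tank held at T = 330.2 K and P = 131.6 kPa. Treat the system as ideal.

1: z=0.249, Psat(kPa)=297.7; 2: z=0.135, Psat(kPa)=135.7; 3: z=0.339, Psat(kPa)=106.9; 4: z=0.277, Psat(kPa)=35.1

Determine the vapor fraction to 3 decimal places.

ψ = 0.098

Raoult's law: Kᵢ = Pᵢˢᵃᵗ/P = Pᵢˢᵃᵗ/131.6.
  K_1 = 297.7/131.6 = 2.26216, K_2 = 135.7/131.6 = 1.03116, K_3 = 106.9/131.6 = 0.81231, K_4 = 35.1/131.6 = 0.26672
Newton iteration, ψ⁰ = 0.5:
  ψ = 0.500: g = -0.1941, g' = -0.535 → ψ = 0.137
  ψ = 0.137: g = -0.0191, g' = -0.485 → ψ = 0.098
Converged at ψ = 0.098.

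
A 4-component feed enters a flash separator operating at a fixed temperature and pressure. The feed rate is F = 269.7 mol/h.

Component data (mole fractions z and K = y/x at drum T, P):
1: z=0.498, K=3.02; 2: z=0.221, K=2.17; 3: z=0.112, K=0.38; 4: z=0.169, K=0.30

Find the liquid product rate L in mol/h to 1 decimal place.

L = 25.6 mol/h

Iterate (Newton) starting at ψ = 0.6:
  ψ = 0.600: g = 0.2922, g' = -0.875 → ψ = 0.934
  ψ = 0.934: g = -0.0345, g' = -1.246 → ψ = 0.906
  ψ = 0.906: g = -0.0011, g' = -1.169 → ψ = 0.905
Converged at ψ = 0.905.
Then V = ψ·F = 0.9053·269.7 = 244.1 mol/h and L = F − V = 25.6 mol/h.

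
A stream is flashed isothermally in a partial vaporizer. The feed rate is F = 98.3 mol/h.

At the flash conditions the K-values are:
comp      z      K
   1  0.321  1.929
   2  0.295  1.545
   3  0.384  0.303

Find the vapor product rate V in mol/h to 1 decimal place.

Material balance + equilibrium reduce to Σ zᵢ(Kᵢ−1)/(1+ψ(Kᵢ−1)) = 0.
Check two-phase: ΣzᵢKᵢ = 1.191 > 1 and Σzᵢ/Kᵢ = 1.625 > 1, so g(0) = 0.191 > 0 and g(1) = -0.625 < 0.
Iterate (Newton) starting at ψ = 0.6:
  ψ = 0.600: g = -0.1474, g' = -0.715 → ψ = 0.394
  ψ = 0.394: g = -0.0182, g' = -0.562 → ψ = 0.361
Converged at ψ = 0.361.
Then V = ψ·F = 0.3610·98.3 = 35.5 mol/h and L = F − V = 62.8 mol/h.

V = 35.5 mol/h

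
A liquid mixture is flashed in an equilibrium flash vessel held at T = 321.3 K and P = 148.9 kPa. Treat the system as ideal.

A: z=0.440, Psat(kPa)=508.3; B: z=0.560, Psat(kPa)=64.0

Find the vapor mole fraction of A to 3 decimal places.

Raoult's law: Kᵢ = Pᵢˢᵃᵗ/P = Pᵢˢᵃᵗ/148.9.
  K_A = 508.3/148.9 = 3.41370, K_B = 64.0/148.9 = 0.42982
Material balance + equilibrium reduce to Σ zᵢ(Kᵢ−1)/(1+ψ(Kᵢ−1)) = 0.
Check two-phase: ΣzᵢKᵢ = 1.743 > 1 and Σzᵢ/Kᵢ = 1.432 > 1, so g(0) = 0.743 > 0 and g(1) = -0.432 < 0.
Iterate (Newton) starting at ψ = 0.5:
  ψ = 0.500: g = 0.0346, g' = -0.883 → ψ = 0.539
  ψ = 0.539: g = 0.0004, g' = -0.864 → ψ = 0.540
Converged at ψ = 0.540.
Compositions from xᵢ = zᵢ/(1+ψ(Kᵢ−1)), yᵢ = Kᵢxᵢ:
  A: x = 0.191, y = 0.652
  B: x = 0.809, y = 0.348

y_A = 0.652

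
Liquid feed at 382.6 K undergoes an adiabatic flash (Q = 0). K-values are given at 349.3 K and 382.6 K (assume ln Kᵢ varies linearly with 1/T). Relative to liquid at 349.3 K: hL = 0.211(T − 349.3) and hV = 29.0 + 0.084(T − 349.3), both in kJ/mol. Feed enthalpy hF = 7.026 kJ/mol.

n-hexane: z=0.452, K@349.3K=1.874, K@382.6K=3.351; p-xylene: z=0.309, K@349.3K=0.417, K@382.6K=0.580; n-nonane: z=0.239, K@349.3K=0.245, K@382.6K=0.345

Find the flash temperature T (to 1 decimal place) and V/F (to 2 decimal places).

Adiabatic flash: solve Rachford–Rice at each trial T, then check hF = ψ·hV(T) + (1−ψ)·hL(T).
  T = 349.3 K: K = (1.874, 0.417, 0.245), RR gives ψ = 0.059, H_out = 1.724 kJ/mol
  T = 382.6 K: K = (3.351, 0.580, 0.345), RR gives ψ = 0.612, H_out = 22.179 kJ/mol
  T = 366.0 K: K = (2.542, 0.496, 0.293), RR gives ψ = 0.400, H_out = 14.286 kJ/mol
  T = 357.6 K: K = (2.188, 0.455, 0.268), RR gives ψ = 0.258, H_out = 8.949 kJ/mol
  T = 353.5 K: K = (2.029, 0.436, 0.257), RR gives ψ = 0.170, H_out = 5.715 kJ/mol
  T = 355.6 K: K = (2.109, 0.446, 0.263), RR gives ψ = 0.217, H_out = 7.439 kJ/mol
Linear interpolation between T = 353.5 (H_out = 5.715) and T = 355.6 (H_out = 7.439) on hF = 7.026 gives T ≈ 355.1 K, at which ψ = 0.21.

T = 355.1 K, V/F = 0.21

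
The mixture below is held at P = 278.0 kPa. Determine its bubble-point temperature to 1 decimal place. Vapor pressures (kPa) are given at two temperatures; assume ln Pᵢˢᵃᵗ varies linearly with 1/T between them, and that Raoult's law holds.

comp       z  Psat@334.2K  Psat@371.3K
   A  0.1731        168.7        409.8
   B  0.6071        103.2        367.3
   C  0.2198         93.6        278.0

Bubble-point temperature: ΣzᵢPᵢˢᵃᵗ(T) = P. Interpolate ln Pᵢˢᵃᵗ = aᵢ + bᵢ/T.
  T = 334.2 K: ΣzᵢPᵢˢᵃᵗ = 112.43 kPa
  T = 371.3 K: ΣzᵢPᵢˢᵃᵗ = 355.03 kPa
  T = 352.8 K: ΣzᵢPᵢˢᵃᵗ = 205.60 kPa
  T = 362.1 K: ΣzᵢPᵢˢᵃᵗ = 272.29 kPa
  T = 366.7 K: ΣzᵢPᵢˢᵃᵗ = 311.39 kPa
  T = 364.4 K: ΣzᵢPᵢˢᵃᵗ = 291.29 kPa
Interpolating between 362.1 K and 364.4 K gives T ≈ 362.8 K.

T = 362.8 K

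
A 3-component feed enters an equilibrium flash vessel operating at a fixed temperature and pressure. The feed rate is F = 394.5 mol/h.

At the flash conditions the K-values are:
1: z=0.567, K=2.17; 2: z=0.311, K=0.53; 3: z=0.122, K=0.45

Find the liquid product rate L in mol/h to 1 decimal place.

L = 87.9 mol/h

Iterate (Newton) starting at β = 0.57:
  β = 0.570: g = 0.1006, g' = -0.486 → β = 0.777
Converged at β = 0.777.
Then V = β·F = 0.7771·394.5 = 306.6 mol/h and L = F − V = 87.9 mol/h.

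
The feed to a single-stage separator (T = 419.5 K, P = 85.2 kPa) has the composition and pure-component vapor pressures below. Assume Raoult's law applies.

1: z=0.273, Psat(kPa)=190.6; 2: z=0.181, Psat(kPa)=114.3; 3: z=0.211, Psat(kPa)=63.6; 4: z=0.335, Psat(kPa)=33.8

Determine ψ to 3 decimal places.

Raoult's law: Kᵢ = Pᵢˢᵃᵗ/P = Pᵢˢᵃᵗ/85.2.
  K_1 = 190.6/85.2 = 2.23709, K_2 = 114.3/85.2 = 1.34155, K_3 = 63.6/85.2 = 0.74648, K_4 = 33.8/85.2 = 0.39671
Let ψ = V/F and solve Σ zᵢ(Kᵢ−1)/(1+ψ(Kᵢ−1)) = 0.
g(0) = ΣzᵢKᵢ − 1 = 0.144 and g(1) = 1 − Σzᵢ/Kᵢ = -0.384, so a root lies in (0, 1).
Newton–Raphson from ψ = 0.5:
  ψ = 0.500: g = -0.0892, g' = -0.443 → ψ = 0.299
  ψ = 0.299: g = -0.0016, g' = -0.437 → ψ = 0.295
Converged at ψ = 0.295.

ψ = 0.295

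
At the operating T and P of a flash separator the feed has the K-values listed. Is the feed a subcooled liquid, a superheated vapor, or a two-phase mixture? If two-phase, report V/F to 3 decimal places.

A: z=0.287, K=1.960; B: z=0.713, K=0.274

ΣzᵢKᵢ = 0.758; Σzᵢ/Kᵢ = 2.749.
Since ΣzᵢKᵢ < 1 the mixture is below its bubble point — single liquid phase.

subcooled liquid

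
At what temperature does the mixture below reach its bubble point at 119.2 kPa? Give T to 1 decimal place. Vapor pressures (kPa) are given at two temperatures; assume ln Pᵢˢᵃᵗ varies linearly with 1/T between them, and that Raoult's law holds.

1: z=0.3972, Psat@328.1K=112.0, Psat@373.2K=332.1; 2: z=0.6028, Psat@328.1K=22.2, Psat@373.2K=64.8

T = 356.9 K

Bubble-point temperature: ΣzᵢPᵢˢᵃᵗ(T) = P. Interpolate ln Pᵢˢᵃᵗ = aᵢ + bᵢ/T.
  T = 328.1 K: ΣzᵢPᵢˢᵃᵗ = 57.87 kPa
  T = 373.2 K: ΣzᵢPᵢˢᵃᵗ = 170.97 kPa
  T = 350.6 K: ΣzᵢPᵢˢᵃᵗ = 102.87 kPa
  T = 361.9 K: ΣzᵢPᵢˢᵃᵗ = 133.68 kPa
  T = 356.2 K: ΣzᵢPᵢˢᵃᵗ = 117.37 kPa
  T = 359.0 K: ΣzᵢPᵢˢᵃᵗ = 125.18 kPa
Interpolating between 356.2 K and 359.0 K gives T ≈ 356.9 K.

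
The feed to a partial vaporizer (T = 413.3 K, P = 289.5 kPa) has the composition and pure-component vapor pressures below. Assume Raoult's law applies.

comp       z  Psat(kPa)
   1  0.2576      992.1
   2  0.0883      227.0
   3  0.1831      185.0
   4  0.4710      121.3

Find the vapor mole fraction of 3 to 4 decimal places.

Raoult's law: Kᵢ = Pᵢˢᵃᵗ/P = Pᵢˢᵃᵗ/289.5.
  K_1 = 992.1/289.5 = 3.426943, K_2 = 227.0/289.5 = 0.784111, K_3 = 185.0/289.5 = 0.639033, K_4 = 121.3/289.5 = 0.418998
Let ψ = V/F and solve Σ zᵢ(Kᵢ−1)/(1+ψ(Kᵢ−1)) = 0.
Check two-phase: ΣzᵢKᵢ = 1.2664 > 1 and Σzᵢ/Kᵢ = 1.5984 > 1, so g(0) = 0.2664 > 0 and g(1) = -0.5984 < 0.
Newton–Raphson from ψ = 0.52:
  ψ = 0.5200: g = -0.21858, g' = -0.6644 → ψ = 0.1910
  ψ = 0.1910: g = 0.02849, g' = -0.9415 → ψ = 0.2213
  ψ = 0.2213: g = 0.00089, g' = -0.8844 → ψ = 0.2223
Converged at ψ = 0.2223.
Compositions from xᵢ = zᵢ/(1+ψ(Kᵢ−1)), yᵢ = Kᵢxᵢ:
  1: x = 0.1673, y = 0.5734
  2: x = 0.0928, y = 0.0727
  3: x = 0.1991, y = 0.1272
  4: x = 0.5408, y = 0.2266

y_3 = 0.1272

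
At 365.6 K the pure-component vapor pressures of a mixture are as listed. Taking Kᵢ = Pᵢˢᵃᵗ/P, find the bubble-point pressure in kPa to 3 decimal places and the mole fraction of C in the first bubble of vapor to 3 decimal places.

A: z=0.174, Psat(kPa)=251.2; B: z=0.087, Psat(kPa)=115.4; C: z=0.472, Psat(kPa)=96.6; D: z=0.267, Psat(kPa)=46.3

At the bubble point ψ → 0, so ΣzᵢKᵢ = 1 with Kᵢ = Pᵢˢᵃᵗ/P ⇒ P = ΣzᵢPᵢˢᵃᵗ.
P = 0.174·251.2 + 0.087·115.4 + 0.472·96.6 + 0.267·46.3 = 111.706 kPa
yᵢ = zᵢPᵢˢᵃᵗ/P ⇒ y_C = 0.472·96.6/111.706 = 0.408

Pbub = 111.706 kPa, y_C = 0.408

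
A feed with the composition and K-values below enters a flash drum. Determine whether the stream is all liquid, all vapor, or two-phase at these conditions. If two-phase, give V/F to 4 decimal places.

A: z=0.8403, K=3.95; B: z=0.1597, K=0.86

all vapor

ΣzᵢKᵢ = 3.4565; Σzᵢ/Kᵢ = 0.3984.
Since Σzᵢ/Kᵢ < 1 the mixture is above its dew point — single vapor phase.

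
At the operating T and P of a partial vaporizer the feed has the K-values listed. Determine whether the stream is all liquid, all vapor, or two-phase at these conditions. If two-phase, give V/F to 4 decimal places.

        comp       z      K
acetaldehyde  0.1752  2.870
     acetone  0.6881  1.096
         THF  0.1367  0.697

all vapor

ΣzᵢKᵢ = 1.3523; Σzᵢ/Kᵢ = 0.8850.
Since Σzᵢ/Kᵢ < 1 the mixture is above its dew point — single vapor phase.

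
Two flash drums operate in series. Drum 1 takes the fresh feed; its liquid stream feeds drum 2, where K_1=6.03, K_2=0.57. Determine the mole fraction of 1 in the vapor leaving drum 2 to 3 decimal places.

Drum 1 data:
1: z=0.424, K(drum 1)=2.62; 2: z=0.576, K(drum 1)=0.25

Drum 1:
Material balance + equilibrium reduce to Σ zᵢ(Kᵢ−1)/(1+ψ₁(Kᵢ−1)) = 0.
Check two-phase: ΣzᵢKᵢ = 1.255 > 1 and Σzᵢ/Kᵢ = 2.466 > 1, so g(0) = 0.255 > 0 and g(1) = -1.466 < 0.
Binary case is linear: z₁(K₁−1)(1+ψ₁(K₂−1)) + z₂(K₂−1)(1+ψ₁(K₁−1)) = 0
⇒ ψ₁ = [z₁(K₁−1)+z₂(K₂−1)] / [−(K₁−1)(K₂−1)] = 0.2549/1.2150 = 0.210
Drum-1 compositions:
  1: x = 0.316, y = 0.829
  2: x = 0.684, y = 0.171
Drum-2 feed = drum-1 liquid: z₂ = (0.3165, 0.6835).
Drum 2:
Binary case is linear: z₁(K₁−1)(1+ψ₂(K₂−1)) + z₂(K₂−1)(1+ψ₂(K₁−1)) = 0
⇒ ψ₂ = [z₁(K₁−1)+z₂(K₂−1)] / [−(K₁−1)(K₂−1)] = 1.2978/2.1629 = 0.600
  1: x = 0.079, y = 0.475
  2: x = 0.921, y = 0.525

y_1 (drum 2) = 0.475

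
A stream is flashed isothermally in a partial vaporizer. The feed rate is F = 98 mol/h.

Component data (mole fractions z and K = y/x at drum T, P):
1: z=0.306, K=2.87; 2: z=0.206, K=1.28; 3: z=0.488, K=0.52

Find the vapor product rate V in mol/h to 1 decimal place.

Material balance + equilibrium reduce to Σ zᵢ(Kᵢ−1)/(1+ψ(Kᵢ−1)) = 0.
Check two-phase: ΣzᵢKᵢ = 1.396 > 1 and Σzᵢ/Kᵢ = 1.206 > 1, so g(0) = 0.396 > 0 and g(1) = -0.206 < 0.
Newton–Raphson from ψ = 0.5:
  ψ = 0.500: g = 0.0381, g' = -0.493 → ψ = 0.577
  ψ = 0.577: g = 0.0008, g' = -0.475 → ψ = 0.579
Converged at ψ = 0.579.
Then V = ψ·F = 0.5790·98 = 56.7 mol/h and L = F − V = 41.3 mol/h.

V = 56.7 mol/h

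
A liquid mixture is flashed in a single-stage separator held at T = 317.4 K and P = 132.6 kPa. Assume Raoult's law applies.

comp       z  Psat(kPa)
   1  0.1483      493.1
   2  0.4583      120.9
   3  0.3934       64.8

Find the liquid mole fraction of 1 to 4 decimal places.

x_1 = 0.0972

Raoult's law: Kᵢ = Pᵢˢᵃᵗ/P = Pᵢˢᵃᵗ/132.6.
  K_1 = 493.1/132.6 = 3.718703, K_2 = 120.9/132.6 = 0.911765, K_3 = 64.8/132.6 = 0.488688
Material balance + equilibrium reduce to Σ zᵢ(Kᵢ−1)/(1+ψ(Kᵢ−1)) = 0.
Check two-phase: ΣzᵢKᵢ = 1.1616 > 1 and Σzᵢ/Kᵢ = 1.3475 > 1, so g(0) = 0.1616 > 0 and g(1) = -0.3475 < 0.
Iterate (Newton) starting at ψ = 0.5:
  ψ = 0.5000: g = -0.14166, g' = -0.3865 → ψ = 0.1334
  ψ = 0.1334: g = 0.03905, g' = -0.7123 → ψ = 0.1883
  ψ = 0.1883: g = 0.00299, g' = -0.6092 → ψ = 0.1932
Converged at ψ = 0.1932.
Compositions from xᵢ = zᵢ/(1+ψ(Kᵢ−1)), yᵢ = Kᵢxᵢ:
  1: x = 0.0972, y = 0.3616
  2: x = 0.4662, y = 0.4251
  3: x = 0.4365, y = 0.2133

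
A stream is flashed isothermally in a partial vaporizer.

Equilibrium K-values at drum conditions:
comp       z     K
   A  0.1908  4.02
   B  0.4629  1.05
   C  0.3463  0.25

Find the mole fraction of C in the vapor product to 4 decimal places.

y_C = 0.1104

Material balance + equilibrium reduce to Σ zᵢ(Kᵢ−1)/(1+ψ(Kᵢ−1)) = 0.
Check two-phase: ΣzᵢKᵢ = 1.3396 > 1 and Σzᵢ/Kᵢ = 1.8735 > 1, so g(0) = 0.3396 > 0 and g(1) = -0.8735 < 0.
Newton iteration, ψ⁰ = 0.5:
  ψ = 0.5000: g = -0.16341, g' = -0.7760 → ψ = 0.2894
  ψ = 0.2894: g = -0.00144, g' = -0.8144 → ψ = 0.2876
Converged at ψ = 0.2876.
Compositions from xᵢ = zᵢ/(1+ψ(Kᵢ−1)), yᵢ = Kᵢxᵢ:
  A: x = 0.1021, y = 0.4105
  B: x = 0.4563, y = 0.4792
  C: x = 0.4416, y = 0.1104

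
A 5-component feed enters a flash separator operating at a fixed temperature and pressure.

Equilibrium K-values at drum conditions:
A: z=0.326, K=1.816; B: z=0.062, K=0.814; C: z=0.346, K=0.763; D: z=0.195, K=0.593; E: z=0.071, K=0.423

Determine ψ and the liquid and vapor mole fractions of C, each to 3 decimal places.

Rachford–Rice: g(ψ) = Σ zᵢ(Kᵢ−1)/(1+ψ(Kᵢ−1)) = 0.
Feasibility: ΣzᵢKᵢ = 1.052, Σzᵢ/Kᵢ = 1.206 — both > 1, two phases present.
Newton–Raphson from ψ = 0.5:
  ψ = 0.500: g = -0.0740, g' = -0.235 → ψ = 0.185
  ψ = 0.185: g = 0.0018, g' = -0.255 → ψ = 0.192
Converged at ψ = 0.192.
Compositions from xᵢ = zᵢ/(1+ψ(Kᵢ−1)), yᵢ = Kᵢxᵢ:
  A: x = 0.282, y = 0.512
  B: x = 0.064, y = 0.052
  C: x = 0.362, y = 0.277
  D: x = 0.212, y = 0.125
  E: x = 0.080, y = 0.034

ψ = 0.192, x_C = 0.362, y_C = 0.277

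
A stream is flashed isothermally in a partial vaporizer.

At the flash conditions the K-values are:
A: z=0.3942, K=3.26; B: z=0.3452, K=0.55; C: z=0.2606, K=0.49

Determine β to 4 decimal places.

Iterate (Newton) starting at β = 0.42:
  β = 0.4200: g = 0.09638, g' = -0.7460 → β = 0.5492
  β = 0.5492: g = 0.00656, g' = -0.6550 → β = 0.5592
  β = 0.5592: g = 0.00002, g' = -0.6503 → β = 0.5593
Converged at β = 0.5593.

β = 0.5593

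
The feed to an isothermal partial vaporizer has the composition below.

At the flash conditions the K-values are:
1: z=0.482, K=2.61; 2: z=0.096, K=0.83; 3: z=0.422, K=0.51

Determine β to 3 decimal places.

Let β = V/F and solve Σ zᵢ(Kᵢ−1)/(1+β(Kᵢ−1)) = 0.
Feasibility: ΣzᵢKᵢ = 1.553, Σzᵢ/Kᵢ = 1.128 — both > 1, two phases present.
Iterate (Newton) starting at β = 0.56:
  β = 0.560: g = 0.1051, g' = -0.541 → β = 0.754
  β = 0.754: g = 0.0038, g' = -0.513 → β = 0.762
Converged at β = 0.762.

β = 0.762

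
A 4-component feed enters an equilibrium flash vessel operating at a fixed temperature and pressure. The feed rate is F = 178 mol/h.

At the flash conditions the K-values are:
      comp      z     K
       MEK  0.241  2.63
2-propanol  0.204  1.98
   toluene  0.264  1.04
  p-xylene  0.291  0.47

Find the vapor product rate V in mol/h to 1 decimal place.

V = 152.6 mol/h

Let β = V/F and solve Σ zᵢ(Kᵢ−1)/(1+β(Kᵢ−1)) = 0.
Feasibility: ΣzᵢKᵢ = 1.449, Σzᵢ/Kᵢ = 1.068 — both > 1, two phases present.
Iterate (Newton) starting at β = 0.5:
  β = 0.500: g = 0.1511, g' = -0.434 → β = 0.848
  β = 0.848: g = 0.0042, g' = -0.441 → β = 0.857
Converged at β = 0.857.
Then V = β·F = 0.8574·178 = 152.6 mol/h and L = F − V = 25.4 mol/h.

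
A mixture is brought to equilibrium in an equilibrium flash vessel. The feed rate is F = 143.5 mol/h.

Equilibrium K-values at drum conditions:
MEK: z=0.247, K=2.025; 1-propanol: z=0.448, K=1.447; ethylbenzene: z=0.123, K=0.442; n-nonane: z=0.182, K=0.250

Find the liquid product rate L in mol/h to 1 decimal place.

L = 66.9 mol/h

Let ψ = V/F and solve Σ zᵢ(Kᵢ−1)/(1+ψ(Kᵢ−1)) = 0.
g(0) = ΣzᵢKᵢ − 1 = 0.248 and g(1) = 1 − Σzᵢ/Kᵢ = -0.438, so a root lies in (0, 1).
Iterate (Newton) starting at ψ = 0.5:
  ψ = 0.500: g = 0.0175, g' = -0.509 → ψ = 0.534
Converged at ψ = 0.534.
Then V = ψ·F = 0.5337·143.5 = 76.6 mol/h and L = F − V = 66.9 mol/h.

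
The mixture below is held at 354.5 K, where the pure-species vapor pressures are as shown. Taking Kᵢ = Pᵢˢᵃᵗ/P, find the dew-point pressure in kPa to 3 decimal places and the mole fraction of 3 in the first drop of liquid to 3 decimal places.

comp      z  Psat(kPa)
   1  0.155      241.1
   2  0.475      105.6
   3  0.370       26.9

Pdew = 52.922 kPa, x_3 = 0.728

At the dew point ψ → 1, so Σzᵢ/Kᵢ = 1 with Kᵢ = Pᵢˢᵃᵗ/P ⇒ 1/P = Σzᵢ/Pᵢˢᵃᵗ.
1/P = 0.155/241.1 + 0.475/105.6 + 0.370/26.9 = 0.018896 ⇒ P = 52.922 kPa
xᵢ = zᵢP/Pᵢˢᵃᵗ ⇒ x_3 = 0.370·52.922/26.9 = 0.728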